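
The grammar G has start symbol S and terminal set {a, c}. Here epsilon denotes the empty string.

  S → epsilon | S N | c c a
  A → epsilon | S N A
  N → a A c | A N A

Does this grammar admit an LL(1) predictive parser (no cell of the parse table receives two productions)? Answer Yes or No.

FIRST(S) = {epsilon, a, c}
FIRST(A) = {epsilon, a, c}
FIRST(N) = {a, c}
FOLLOW(S) = {$, a, c}
FOLLOW(A) = {$, a, c}
FOLLOW(N) = {$, a, c}
Cell M[A, a] receives both A → epsilon and A → S N A — the grammar is not LL(1).

No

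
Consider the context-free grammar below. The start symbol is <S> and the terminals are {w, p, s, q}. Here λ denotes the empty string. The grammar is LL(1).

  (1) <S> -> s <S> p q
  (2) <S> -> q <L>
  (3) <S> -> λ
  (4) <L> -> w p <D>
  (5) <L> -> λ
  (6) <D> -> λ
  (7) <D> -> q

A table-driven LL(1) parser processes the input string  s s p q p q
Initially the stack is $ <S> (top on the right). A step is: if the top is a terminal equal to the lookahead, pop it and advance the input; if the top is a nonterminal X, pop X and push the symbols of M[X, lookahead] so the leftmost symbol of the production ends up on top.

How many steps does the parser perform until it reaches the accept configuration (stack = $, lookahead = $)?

     Stack            Input          Action
  1  $ <S>            s s p q p q $  expand <S> -> s <S> p q
  2  $ q p <S> s      s s p q p q $  match s
  3  $ q p <S>        s p q p q $    expand <S> -> s <S> p q
  4  $ q p q p <S> s  s p q p q $    match s
  5  $ q p q p <S>    p q p q $      expand <S> -> λ
  6  $ q p q p        p q p q $      match p
  7  $ q p q          q p q $        match q
  8  $ q p            p q $          match p
  9  $ q              q $            match q
Accept reached after 9 steps.

9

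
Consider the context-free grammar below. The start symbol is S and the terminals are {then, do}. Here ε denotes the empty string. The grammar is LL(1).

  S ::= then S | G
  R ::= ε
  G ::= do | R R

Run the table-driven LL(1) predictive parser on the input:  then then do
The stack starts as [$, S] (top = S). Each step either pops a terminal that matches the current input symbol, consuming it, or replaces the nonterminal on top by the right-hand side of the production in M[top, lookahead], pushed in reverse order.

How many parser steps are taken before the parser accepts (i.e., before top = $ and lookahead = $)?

7

     Stack     Input           Action
  1  $ S       then then do $  expand S ::= then S
  2  $ S then  then then do $  match then
  3  $ S       then do $       expand S ::= then S
  4  $ S then  then do $       match then
  5  $ S       do $            expand S ::= G
  6  $ G       do $            expand G ::= do
  7  $ do      do $            match do
Accept reached after 7 steps.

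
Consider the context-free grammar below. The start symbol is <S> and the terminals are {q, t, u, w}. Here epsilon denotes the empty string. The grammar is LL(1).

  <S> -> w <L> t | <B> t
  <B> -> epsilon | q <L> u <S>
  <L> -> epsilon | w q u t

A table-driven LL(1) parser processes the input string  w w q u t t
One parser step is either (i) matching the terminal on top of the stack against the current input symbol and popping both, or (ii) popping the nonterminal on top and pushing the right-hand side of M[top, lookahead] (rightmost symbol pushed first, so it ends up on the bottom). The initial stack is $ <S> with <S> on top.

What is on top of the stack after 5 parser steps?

u

step 1: stack=$ <S>  input=w w q u t t $  — expand <S> -> w <L> t
step 2: stack=$ t <L> w  input=w w q u t t $  — match w
step 3: stack=$ t <L>  input=w q u t t $  — expand <L> -> w q u t
step 4: stack=$ t t u q w  input=w q u t t $  — match w
step 5: stack=$ t t u q  input=q u t t $  — match q
Stack after step 5: $ t t u (top = u).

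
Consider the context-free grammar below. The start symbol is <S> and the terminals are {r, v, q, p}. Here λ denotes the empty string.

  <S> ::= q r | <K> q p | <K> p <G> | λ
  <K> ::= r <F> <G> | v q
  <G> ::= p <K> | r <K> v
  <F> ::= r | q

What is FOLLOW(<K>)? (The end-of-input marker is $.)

{$, p, q, v}

FIRST(<K>) = {r, v}
FIRST(<G>) = {p, r}
FIRST(<F>) = {q, r}
FIRST(<S>) = {λ, q, r, v}  (via <K> q p, <K> p <G>)
FOLLOW(<S>) includes $ since <S> is the start symbol.
FOLLOW(<S>): <S> appears on no right-hand side. Thus FOLLOW(<S>) = {$}.
FOLLOW(<F>): in <K>::=r <F> <G>, <F> is followed by <G> with FIRST {p, r}. Thus FOLLOW(<F>) = {p, r}.
FOLLOW(<K>): in <S>::=<K> q p, <K> is followed by q p with FIRST {q}; in <S>::=<K> p <G>, <K> is followed by p <G> with FIRST {p}; in <G>::=p <K>, the suffix after <K> is empty, so FOLLOW(<K>) ⊇ FOLLOW(<G>) = {$, p, q, v}; in <G>::=r <K> v, <K> is followed by v with FIRST {v}. Thus FOLLOW(<K>) = {$, p, q, v}.
FOLLOW(<G>): in <S>::=<K> p <G>, the suffix after <G> is empty, so FOLLOW(<G>) ⊇ FOLLOW(<S>) = {$}; in <K>::=r <F> <G>, the suffix after <G> is empty, so FOLLOW(<G>) ⊇ FOLLOW(<K>) = {$, p, q, v}. Thus FOLLOW(<G>) = {$, p, q, v}.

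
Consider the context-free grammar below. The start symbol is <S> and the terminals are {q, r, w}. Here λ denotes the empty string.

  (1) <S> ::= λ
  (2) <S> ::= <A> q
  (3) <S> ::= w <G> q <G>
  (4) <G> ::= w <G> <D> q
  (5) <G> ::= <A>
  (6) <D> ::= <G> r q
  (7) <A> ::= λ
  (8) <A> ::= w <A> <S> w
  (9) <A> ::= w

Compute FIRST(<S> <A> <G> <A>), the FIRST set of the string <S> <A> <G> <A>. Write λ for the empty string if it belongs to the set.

{λ, q, w}

FIRST(<A>) = {λ, w}
FIRST(<S>) = {λ, q, w}  (via <A> q)
FIRST(<G>) = {λ, w}  (via <A>)
FIRST(<D>) = {r, w}  (via <G> r q)
FIRST(<S> <A> <G> <A>): take FIRST of each symbol in turn, carrying on past any symbol whose FIRST contains λ; result {λ, q, w}.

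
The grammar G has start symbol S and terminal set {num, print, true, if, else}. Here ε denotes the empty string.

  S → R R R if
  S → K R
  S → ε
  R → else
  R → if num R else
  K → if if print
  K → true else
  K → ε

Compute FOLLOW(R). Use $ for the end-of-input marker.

FIRST(R) = {else, if}
FIRST(K) = {ε, if, true}
FIRST(S) = {ε, else, if, true}  (via R R R if, K R)
FOLLOW(S) includes $ since S is the start symbol.
FOLLOW(S): S appears on no right-hand side. Thus FOLLOW(S) = {$}.
FOLLOW(R): in S→R R R if (occurrence 1), R is followed by R R if with FIRST {else, if}; in S→R R R if (occurrence 2), R is followed by R if with FIRST {else, if}; in S→R R R if (occurrence 3), R is followed by if with FIRST {if}; in S→K R, the suffix after R is empty, so FOLLOW(R) ⊇ FOLLOW(S) = {$}; in R→if num R else, R is followed by else with FIRST {else}. Thus FOLLOW(R) = {$, else, if}.
FOLLOW(K): in S→K R, K is followed by R with FIRST {else, if}. Thus FOLLOW(K) = {else, if}.

{$, else, if}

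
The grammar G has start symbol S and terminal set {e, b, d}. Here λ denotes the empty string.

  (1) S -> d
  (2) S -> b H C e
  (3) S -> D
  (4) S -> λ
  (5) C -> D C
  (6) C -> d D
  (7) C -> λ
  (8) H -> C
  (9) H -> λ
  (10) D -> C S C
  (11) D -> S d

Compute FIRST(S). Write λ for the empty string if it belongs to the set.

FIRST(S) = {λ, b, d}  (via D)
FIRST(C) = {λ, b, d}  (via D C)
FIRST(H) = {λ, b, d}  (via C)
FIRST(D) = {λ, b, d}  (via C S C, S d)

{λ, b, d}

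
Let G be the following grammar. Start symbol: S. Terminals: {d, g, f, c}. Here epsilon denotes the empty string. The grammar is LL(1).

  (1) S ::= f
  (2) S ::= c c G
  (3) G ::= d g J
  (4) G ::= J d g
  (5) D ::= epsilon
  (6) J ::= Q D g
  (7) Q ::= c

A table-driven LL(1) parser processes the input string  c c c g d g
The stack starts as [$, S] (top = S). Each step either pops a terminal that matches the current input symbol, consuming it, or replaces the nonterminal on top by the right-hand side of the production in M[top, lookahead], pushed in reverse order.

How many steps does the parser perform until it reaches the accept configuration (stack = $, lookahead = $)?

11

step 1: stack=$ S  input=c c c g d g $  — expand S ::= c c G
step 2: stack=$ G c c  input=c c c g d g $  — match c
step 3: stack=$ G c  input=c c g d g $  — match c
step 4: stack=$ G  input=c g d g $  — expand G ::= J d g
step 5: stack=$ g d J  input=c g d g $  — expand J ::= Q D g
step 6: stack=$ g d g D Q  input=c g d g $  — expand Q ::= c
step 7: stack=$ g d g D c  input=c g d g $  — match c
step 8: stack=$ g d g D  input=g d g $  — expand D ::= epsilon
step 9: stack=$ g d g  input=g d g $  — match g
step 10: stack=$ g d  input=d g $  — match d
step 11: stack=$ g  input=g $  — match g
Accept reached after 11 steps.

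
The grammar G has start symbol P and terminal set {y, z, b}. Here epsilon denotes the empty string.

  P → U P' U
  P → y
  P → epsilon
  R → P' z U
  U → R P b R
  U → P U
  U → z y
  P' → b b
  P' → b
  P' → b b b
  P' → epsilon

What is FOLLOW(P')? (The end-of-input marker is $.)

FIRST(P'): from P'→b b we get {b}; from P'→b we get {b}; from P'→b b b we get {b}; from P'→epsilon we get {epsilon}. So FIRST(P') = {epsilon, b}.
FIRST(R): from R→P' z U we get {b, z}. So FIRST(R) = {b, z}.
FIRST(P): from P→U P' U we get {b, y, z}; from P→y we get {y}; from P→epsilon we get {epsilon}. So FIRST(P) = {epsilon, b, y, z}.
FIRST(U): from U→R P b R we get {b, z}; from U→P U we get {b, y, z}; from U→z y we get {z}. So FIRST(U) = {b, y, z}.
FOLLOW(P) includes $ since P is the start symbol.
FOLLOW(P): in U→R P b R, P is followed by b R with FIRST {b}; in U→P U, P is followed by U with FIRST {b, y, z}. Thus FOLLOW(P) = {$, b, y, z}.
FOLLOW(P'): in P→U P' U, P' is followed by U with FIRST {b, y, z}; in R→P' z U, P' is followed by z U with FIRST {z}. Thus FOLLOW(P') = {b, y, z}.
FOLLOW(R): in U→R P b R (occurrence 1), R is followed by P b R with FIRST {b, y, z}; in U→R P b R (occurrence 2), the suffix after R is empty, so FOLLOW(R) ⊇ FOLLOW(U) = {$, b, y, z}. Thus FOLLOW(R) = {$, b, y, z}.
FOLLOW(U): in P→U P' U (occurrence 1), U is followed by P' U with FIRST {b, y, z}; in P→U P' U (occurrence 2), the suffix after U is empty, so FOLLOW(U) ⊇ FOLLOW(P) = {$, b, y, z}; in R→P' z U, the suffix after U is empty, so FOLLOW(U) ⊇ FOLLOW(R) = {$, b, y, z}; in U→P U, the suffix after U is empty (adds nothing new). Thus FOLLOW(U) = {$, b, y, z}.

{b, y, z}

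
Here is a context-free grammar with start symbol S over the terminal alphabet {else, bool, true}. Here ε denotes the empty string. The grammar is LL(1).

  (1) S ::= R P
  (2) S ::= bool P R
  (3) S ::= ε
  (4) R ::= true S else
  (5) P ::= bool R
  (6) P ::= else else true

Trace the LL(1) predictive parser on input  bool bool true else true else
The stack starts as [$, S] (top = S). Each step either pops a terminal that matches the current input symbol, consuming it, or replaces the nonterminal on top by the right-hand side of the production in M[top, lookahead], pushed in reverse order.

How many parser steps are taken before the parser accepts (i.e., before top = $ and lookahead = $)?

      Stack            Input                            Action
   1  $ S              bool bool true else true else $  expand S ::= bool P R
   2  $ R P bool       bool bool true else true else $  match bool
   3  $ R P            bool true else true else $       expand P ::= bool R
   4  $ R R bool       bool true else true else $       match bool
   5  $ R R            true else true else $            expand R ::= true S else
   6  $ R else S true  true else true else $            match true
   7  $ R else S       else true else $                 expand S ::= ε
   8  $ R else         else true else $                 match else
   9  $ R              true else $                      expand R ::= true S else
  10  $ else S true    true else $                      match true
  11  $ else S         else $                           expand S ::= ε
  12  $ else           else $                           match else
Accept reached after 12 steps.

12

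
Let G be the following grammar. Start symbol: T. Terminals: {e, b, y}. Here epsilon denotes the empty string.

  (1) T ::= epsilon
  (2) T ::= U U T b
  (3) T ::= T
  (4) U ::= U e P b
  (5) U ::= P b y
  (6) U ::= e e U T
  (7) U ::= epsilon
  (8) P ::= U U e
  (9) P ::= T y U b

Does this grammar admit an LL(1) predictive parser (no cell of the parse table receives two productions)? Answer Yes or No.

No

FIRST(T) = {epsilon, b, e, y}
FIRST(U) = {epsilon, b, e, y}
FIRST(P) = {b, e, y}
FOLLOW(T) = {$, b, e, y}
FOLLOW(U) = {b, e, y}
FOLLOW(P) = {b}
Cell M[P, b] receives both P ::= U U e and P ::= T y U b — the grammar is not LL(1).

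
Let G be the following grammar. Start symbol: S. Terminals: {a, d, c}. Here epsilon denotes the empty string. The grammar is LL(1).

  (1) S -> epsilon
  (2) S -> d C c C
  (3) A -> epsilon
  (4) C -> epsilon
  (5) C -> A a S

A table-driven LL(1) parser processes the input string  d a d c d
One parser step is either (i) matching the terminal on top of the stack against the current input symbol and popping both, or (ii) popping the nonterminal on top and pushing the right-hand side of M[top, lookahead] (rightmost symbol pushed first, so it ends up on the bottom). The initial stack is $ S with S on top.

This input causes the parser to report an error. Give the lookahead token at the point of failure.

step 1: stack=$ S  input=d a d c d $  — expand S -> d C c C
step 2: stack=$ C c C d  input=d a d c d $  — match d
step 3: stack=$ C c C  input=a d c d $  — expand C -> A a S
step 4: stack=$ C c S a A  input=a d c d $  — expand A -> epsilon
step 5: stack=$ C c S a  input=a d c d $  — match a
step 6: stack=$ C c S  input=d c d $  — expand S -> d C c C
step 7: stack=$ C c C c C d  input=d c d $  — match d
step 8: stack=$ C c C c C  input=c d $  — expand C -> epsilon
step 9: stack=$ C c C c  input=c d $  — match c
step 10: stack=$ C c C  input=d $  — error: M[C, d] is empty

d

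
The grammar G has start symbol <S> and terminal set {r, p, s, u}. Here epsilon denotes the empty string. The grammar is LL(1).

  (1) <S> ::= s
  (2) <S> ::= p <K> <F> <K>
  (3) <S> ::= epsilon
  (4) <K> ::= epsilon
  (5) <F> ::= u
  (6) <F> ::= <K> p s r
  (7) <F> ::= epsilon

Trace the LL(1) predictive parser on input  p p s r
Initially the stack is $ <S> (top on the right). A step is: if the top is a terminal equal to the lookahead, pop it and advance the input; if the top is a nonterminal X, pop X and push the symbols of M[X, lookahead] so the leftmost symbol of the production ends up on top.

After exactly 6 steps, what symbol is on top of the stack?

     Stack            Input      Action
  1  $ <S>            p p s r $  expand <S> ::= p <K> <F> <K>
  2  $ <K> <F> <K> p  p p s r $  match p
  3  $ <K> <F> <K>    p s r $    expand <K> ::= epsilon
  4  $ <K> <F>        p s r $    expand <F> ::= <K> p s r
  5  $ <K> r s p <K>  p s r $    expand <K> ::= epsilon
  6  $ <K> r s p      p s r $    match p
Stack after step 6: $ <K> r s (top = s).

s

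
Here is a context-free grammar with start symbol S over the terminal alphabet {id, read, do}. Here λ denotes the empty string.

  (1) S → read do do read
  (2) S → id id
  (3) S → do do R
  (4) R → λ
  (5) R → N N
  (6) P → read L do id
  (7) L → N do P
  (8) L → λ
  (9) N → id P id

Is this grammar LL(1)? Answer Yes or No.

FIRST(S) = {do, id, read}
FIRST(R) = {λ, id}
FIRST(P) = {read}
FIRST(L) = {λ, id}
FIRST(N) = {id}
FOLLOW(S) = {$}
FOLLOW(R) = {$}
FOLLOW(P) = {do, id}
FOLLOW(L) = {do}
FOLLOW(N) = {$, do, id}
Each cell of M receives at most one production.

Yes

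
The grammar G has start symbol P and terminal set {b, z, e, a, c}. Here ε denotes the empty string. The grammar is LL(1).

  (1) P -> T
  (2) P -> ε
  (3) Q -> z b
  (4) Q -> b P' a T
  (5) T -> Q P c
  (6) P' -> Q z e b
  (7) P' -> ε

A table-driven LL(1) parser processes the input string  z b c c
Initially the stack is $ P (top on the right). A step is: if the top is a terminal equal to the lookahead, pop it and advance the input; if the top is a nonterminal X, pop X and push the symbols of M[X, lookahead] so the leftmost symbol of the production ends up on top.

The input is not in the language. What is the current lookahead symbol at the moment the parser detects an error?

c

step 1: stack=$ P  input=z b c c $  — expand P -> T
step 2: stack=$ T  input=z b c c $  — expand T -> Q P c
step 3: stack=$ c P Q  input=z b c c $  — expand Q -> z b
step 4: stack=$ c P b z  input=z b c c $  — match z
step 5: stack=$ c P b  input=b c c $  — match b
step 6: stack=$ c P  input=c c $  — expand P -> ε
step 7: stack=$ c  input=c c $  — match c
step 8: stack=$  input=c $  — error: stack empty but input remains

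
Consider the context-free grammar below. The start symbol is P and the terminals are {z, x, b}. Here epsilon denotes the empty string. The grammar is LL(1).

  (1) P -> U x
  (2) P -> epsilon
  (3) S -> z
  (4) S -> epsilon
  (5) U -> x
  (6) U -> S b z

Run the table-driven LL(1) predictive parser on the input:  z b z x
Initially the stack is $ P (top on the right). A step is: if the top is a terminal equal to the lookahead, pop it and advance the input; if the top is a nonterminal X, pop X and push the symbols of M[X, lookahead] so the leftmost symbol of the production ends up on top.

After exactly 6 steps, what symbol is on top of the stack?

     Stack      Input      Action
  1  $ P        z b z x $  expand P -> U x
  2  $ x U      z b z x $  expand U -> S b z
  3  $ x z b S  z b z x $  expand S -> z
  4  $ x z b z  z b z x $  match z
  5  $ x z b    b z x $    match b
  6  $ x z      z x $      match z
Stack after step 6: $ x (top = x).

x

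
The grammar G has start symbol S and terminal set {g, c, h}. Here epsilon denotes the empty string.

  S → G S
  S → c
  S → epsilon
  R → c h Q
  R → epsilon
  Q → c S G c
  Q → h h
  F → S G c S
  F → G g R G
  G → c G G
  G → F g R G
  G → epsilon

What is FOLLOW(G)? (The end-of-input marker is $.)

{$, c, g}

FIRST(R) = {epsilon, c}
FIRST(Q) = {c, h}
FIRST(S) = {epsilon, c, g}  (via G S)
FIRST(F) = {c, g}  (via S G c S, G g R G)
FIRST(G) = {epsilon, c, g}  (via F g R G)
FOLLOW(S) includes $ since S is the start symbol.
FOLLOW(F): in G→F g R G, F is followed by g R G with FIRST {g}. Thus FOLLOW(F) = {g}.
FOLLOW(S): in S→G S, the suffix after S is empty (adds nothing new); in Q→c S G c, S is followed by G c with FIRST {c, g}; in F→S G c S (occurrence 1), S is followed by G c S with FIRST {c, g}; in F→S G c S (occurrence 2), the suffix after S is empty, so FOLLOW(S) ⊇ FOLLOW(F) = {g}. Thus FOLLOW(S) = {$, c, g}.
FOLLOW(G): in S→G S, G is followed by S with FIRST {epsilon, c, g}; in S→G S, the suffix after G is nullable, so FOLLOW(G) ⊇ FOLLOW(S) = {$, c, g}; in Q→c S G c, G is followed by c with FIRST {c}; in F→S G c S, G is followed by c S with FIRST {c}; in F→G g R G (occurrence 1), G is followed by g R G with FIRST {g}; in F→G g R G (occurrence 2), the suffix after G is empty, so FOLLOW(G) ⊇ FOLLOW(F) = {g}; in G→c G G (occurrence 1), G is followed by G with FIRST {epsilon, c, g}; in G→c G G (occurrence 1), the suffix after G is nullable (adds nothing new); in G→c G G (occurrence 2), the suffix after G is empty (adds nothing new); in G→F g R G, the suffix after G is empty (adds nothing new). Thus FOLLOW(G) = {$, c, g}.
FOLLOW(R): in F→G g R G, R is followed by G with FIRST {epsilon, c, g}; in F→G g R G, the suffix after R is nullable, so FOLLOW(R) ⊇ FOLLOW(F) = {g}; in G→F g R G, R is followed by G with FIRST {epsilon, c, g}; in G→F g R G, the suffix after R is nullable, so FOLLOW(R) ⊇ FOLLOW(G) = {$, c, g}. Thus FOLLOW(R) = {$, c, g}.
FOLLOW(Q): in R→c h Q, the suffix after Q is empty, so FOLLOW(Q) ⊇ FOLLOW(R) = {$, c, g}. Thus FOLLOW(Q) = {$, c, g}.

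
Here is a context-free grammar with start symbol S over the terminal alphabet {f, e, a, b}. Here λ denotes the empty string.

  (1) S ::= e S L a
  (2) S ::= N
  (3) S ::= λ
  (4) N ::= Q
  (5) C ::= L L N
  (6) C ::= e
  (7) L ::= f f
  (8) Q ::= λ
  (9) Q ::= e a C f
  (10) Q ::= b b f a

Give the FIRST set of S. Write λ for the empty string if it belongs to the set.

FIRST(L) = {f}
FIRST(Q) = {λ, b, e}
FIRST(N) = {λ, b, e}  (via Q)
FIRST(C) = {e, f}  (via L L N)
FIRST(S) = {λ, b, e}  (via N)

{λ, b, e}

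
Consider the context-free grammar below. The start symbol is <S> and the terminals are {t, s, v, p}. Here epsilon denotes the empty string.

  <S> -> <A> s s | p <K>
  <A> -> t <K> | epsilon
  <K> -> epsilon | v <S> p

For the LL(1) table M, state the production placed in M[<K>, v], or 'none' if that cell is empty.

<K> -> v <S> p

FIRST(<A>) = {epsilon, t}
FIRST(<K>) = {epsilon, v}
FIRST(<S>) = {p, s, t}  (via <A> s s)
FOLLOW(<S>) includes $ since <S> is the start symbol.
FOLLOW(<S>): in <K>->v <S> p, <S> is followed by p with FIRST {p}. Thus FOLLOW(<S>) = {$, p}.
FOLLOW(<A>): in <S>-><A> s s, <A> is followed by s s with FIRST {s}. Thus FOLLOW(<A>) = {s}.
FOLLOW(<K>): in <S>->p <K>, the suffix after <K> is empty, so FOLLOW(<K>) ⊇ FOLLOW(<S>) = {$, p}; in <A>->t <K>, the suffix after <K> is empty, so FOLLOW(<K>) ⊇ FOLLOW(<A>) = {s}. Thus FOLLOW(<K>) = {$, p, s}.
For <K> -> epsilon: FIRST(epsilon) = {epsilon}, so it goes in M[<K>, t] for t ∈ {}; since epsilon ∈ FIRST, also for every t ∈ FOLLOW(<K>) = {$, p, s}.
For <K> -> v <S> p: FIRST(v <S> p) = {v}, so it goes in M[<K>, t] for t ∈ {v}.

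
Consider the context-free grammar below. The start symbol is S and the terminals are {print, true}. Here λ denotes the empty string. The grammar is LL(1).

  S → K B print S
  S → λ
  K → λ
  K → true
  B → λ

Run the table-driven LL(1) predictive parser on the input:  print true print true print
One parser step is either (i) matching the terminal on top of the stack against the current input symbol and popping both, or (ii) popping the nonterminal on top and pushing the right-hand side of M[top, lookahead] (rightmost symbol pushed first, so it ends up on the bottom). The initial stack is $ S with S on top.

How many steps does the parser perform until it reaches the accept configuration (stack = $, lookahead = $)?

step 1: stack=$ S  input=print true print true print $  — expand S → K B print S
step 2: stack=$ S print B K  input=print true print true print $  — expand K → λ
step 3: stack=$ S print B  input=print true print true print $  — expand B → λ
step 4: stack=$ S print  input=print true print true print $  — match print
step 5: stack=$ S  input=true print true print $  — expand S → K B print S
step 6: stack=$ S print B K  input=true print true print $  — expand K → true
step 7: stack=$ S print B true  input=true print true print $  — match true
step 8: stack=$ S print B  input=print true print $  — expand B → λ
step 9: stack=$ S print  input=print true print $  — match print
step 10: stack=$ S  input=true print $  — expand S → K B print S
step 11: stack=$ S print B K  input=true print $  — expand K → true
step 12: stack=$ S print B true  input=true print $  — match true
step 13: stack=$ S print B  input=print $  — expand B → λ
step 14: stack=$ S print  input=print $  — match print
step 15: stack=$ S  input=$  — expand S → λ
Accept reached after 15 steps.

15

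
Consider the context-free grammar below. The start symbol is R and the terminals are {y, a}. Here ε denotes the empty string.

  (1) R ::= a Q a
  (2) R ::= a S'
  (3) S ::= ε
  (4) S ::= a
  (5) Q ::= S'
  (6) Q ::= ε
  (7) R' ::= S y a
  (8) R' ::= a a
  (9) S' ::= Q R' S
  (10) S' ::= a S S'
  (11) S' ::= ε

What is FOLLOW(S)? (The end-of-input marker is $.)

FIRST(R) = {a}
FIRST(S) = {ε, a}
FIRST(R') = {a, y}  (via S y a)
FIRST(Q) = {ε, a, y}  (via S')
FIRST(S') = {ε, a, y}  (via Q R' S)
FOLLOW(R) includes $ since R is the start symbol.
FOLLOW(R): R appears on no right-hand side. Thus FOLLOW(R) = {$}.
FOLLOW(Q): in R::=a Q a, Q is followed by a with FIRST {a}; in S'::=Q R' S, Q is followed by R' S with FIRST {a, y}. Thus FOLLOW(Q) = {a, y}.
FOLLOW(S'): in R::=a S', the suffix after S' is empty, so FOLLOW(S') ⊇ FOLLOW(R) = {$}; in Q::=S', the suffix after S' is empty, so FOLLOW(S') ⊇ FOLLOW(Q) = {a, y}; in S'::=a S S', the suffix after S' is empty (adds nothing new). Thus FOLLOW(S') = {$, a, y}.
FOLLOW(S): in R'::=S y a, S is followed by y a with FIRST {y}; in S'::=Q R' S, the suffix after S is empty, so FOLLOW(S) ⊇ FOLLOW(S') = {$, a, y}; in S'::=a S S', S is followed by S' with FIRST {ε, a, y}; in S'::=a S S', the suffix after S is nullable, so FOLLOW(S) ⊇ FOLLOW(S') = {$, a, y}. Thus FOLLOW(S) = {$, a, y}.
FOLLOW(R'): in S'::=Q R' S, R' is followed by S with FIRST {ε, a}; in S'::=Q R' S, the suffix after R' is nullable, so FOLLOW(R') ⊇ FOLLOW(S') = {$, a, y}. Thus FOLLOW(R') = {$, a, y}.

{$, a, y}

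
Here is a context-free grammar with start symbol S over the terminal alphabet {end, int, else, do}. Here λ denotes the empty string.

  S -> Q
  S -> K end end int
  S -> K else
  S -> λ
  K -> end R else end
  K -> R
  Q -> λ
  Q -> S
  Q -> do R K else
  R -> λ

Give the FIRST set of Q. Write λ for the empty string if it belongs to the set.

FIRST(R): from R->λ we get {λ}. So FIRST(R) = {λ}.
FIRST(K): from K->end R else end we get {end}; from K->R we get {λ}. So FIRST(K) = {λ, end}.
FIRST(S): from S->Q we get {λ, do, else, end}; from S->K end end int we get {end}; from S->K else we get {else, end}; from S->λ we get {λ}. So FIRST(S) = {λ, do, else, end}.
FIRST(Q): from Q->λ we get {λ}; from Q->S we get {λ, do, else, end}; from Q->do R K else we get {do}. So FIRST(Q) = {λ, do, else, end}.

{λ, do, else, end}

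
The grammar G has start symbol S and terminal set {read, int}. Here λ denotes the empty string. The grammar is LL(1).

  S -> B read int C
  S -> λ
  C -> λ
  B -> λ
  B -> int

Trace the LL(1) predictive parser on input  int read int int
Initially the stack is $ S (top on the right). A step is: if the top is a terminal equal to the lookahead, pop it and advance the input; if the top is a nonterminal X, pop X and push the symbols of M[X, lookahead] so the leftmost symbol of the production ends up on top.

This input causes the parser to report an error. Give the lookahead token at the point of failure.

int

step 1: stack=$ S  input=int read int int $  — expand S -> B read int C
step 2: stack=$ C int read B  input=int read int int $  — expand B -> int
step 3: stack=$ C int read int  input=int read int int $  — match int
step 4: stack=$ C int read  input=read int int $  — match read
step 5: stack=$ C int  input=int int $  — match int
step 6: stack=$ C  input=int $  — error: M[C, int] is empty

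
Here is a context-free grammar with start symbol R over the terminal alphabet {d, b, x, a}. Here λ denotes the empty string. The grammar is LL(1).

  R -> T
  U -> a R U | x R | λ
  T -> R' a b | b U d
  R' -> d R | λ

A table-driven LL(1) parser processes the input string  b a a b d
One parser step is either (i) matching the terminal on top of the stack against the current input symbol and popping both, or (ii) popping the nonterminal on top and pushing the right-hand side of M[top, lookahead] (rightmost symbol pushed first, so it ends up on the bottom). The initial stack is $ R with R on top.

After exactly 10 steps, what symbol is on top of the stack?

step 1: stack=$ R  input=b a a b d $  — expand R -> T
step 2: stack=$ T  input=b a a b d $  — expand T -> b U d
step 3: stack=$ d U b  input=b a a b d $  — match b
step 4: stack=$ d U  input=a a b d $  — expand U -> a R U
step 5: stack=$ d U R a  input=a a b d $  — match a
step 6: stack=$ d U R  input=a b d $  — expand R -> T
step 7: stack=$ d U T  input=a b d $  — expand T -> R' a b
step 8: stack=$ d U b a R'  input=a b d $  — expand R' -> λ
step 9: stack=$ d U b a  input=a b d $  — match a
step 10: stack=$ d U b  input=b d $  — match b
Stack after step 10: $ d U (top = U).

U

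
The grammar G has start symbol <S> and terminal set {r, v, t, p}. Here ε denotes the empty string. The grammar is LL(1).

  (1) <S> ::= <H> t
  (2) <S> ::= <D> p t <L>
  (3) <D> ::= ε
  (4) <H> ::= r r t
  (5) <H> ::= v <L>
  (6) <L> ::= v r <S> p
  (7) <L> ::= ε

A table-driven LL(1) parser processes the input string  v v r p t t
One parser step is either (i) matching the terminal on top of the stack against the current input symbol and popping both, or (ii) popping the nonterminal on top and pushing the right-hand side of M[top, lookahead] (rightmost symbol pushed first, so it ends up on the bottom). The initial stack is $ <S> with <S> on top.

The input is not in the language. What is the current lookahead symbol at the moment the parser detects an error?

      Stack              Input          Action
   1  $ <S>              v v r p t t $  expand <S> ::= <H> t
   2  $ t <H>            v v r p t t $  expand <H> ::= v <L>
   3  $ t <L> v          v v r p t t $  match v
   4  $ t <L>            v r p t t $    expand <L> ::= v r <S> p
   5  $ t p <S> r v      v r p t t $    match v
   6  $ t p <S> r        r p t t $      match r
   7  $ t p <S>          p t t $        expand <S> ::= <D> p t <L>
   8  $ t p <L> t p <D>  p t t $        expand <D> ::= ε
   9  $ t p <L> t p      p t t $        match p
  10  $ t p <L> t        t t $          match t
  11  $ t p <L>          t $            expand <L> ::= ε
  12  $ t p              t $            error: top is terminal p but lookahead is t

t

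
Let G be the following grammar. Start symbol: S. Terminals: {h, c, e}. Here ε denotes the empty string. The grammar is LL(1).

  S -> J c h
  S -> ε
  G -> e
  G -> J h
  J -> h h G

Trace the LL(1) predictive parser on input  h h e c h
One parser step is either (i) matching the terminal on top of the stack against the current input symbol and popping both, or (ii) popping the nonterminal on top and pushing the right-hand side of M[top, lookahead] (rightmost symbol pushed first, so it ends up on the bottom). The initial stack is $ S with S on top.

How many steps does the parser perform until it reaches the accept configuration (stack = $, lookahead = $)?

     Stack        Input        Action
  1  $ S          h h e c h $  expand S -> J c h
  2  $ h c J      h h e c h $  expand J -> h h G
  3  $ h c G h h  h h e c h $  match h
  4  $ h c G h    h e c h $    match h
  5  $ h c G      e c h $      expand G -> e
  6  $ h c e      e c h $      match e
  7  $ h c        c h $        match c
  8  $ h          h $          match h
Accept reached after 8 steps.

8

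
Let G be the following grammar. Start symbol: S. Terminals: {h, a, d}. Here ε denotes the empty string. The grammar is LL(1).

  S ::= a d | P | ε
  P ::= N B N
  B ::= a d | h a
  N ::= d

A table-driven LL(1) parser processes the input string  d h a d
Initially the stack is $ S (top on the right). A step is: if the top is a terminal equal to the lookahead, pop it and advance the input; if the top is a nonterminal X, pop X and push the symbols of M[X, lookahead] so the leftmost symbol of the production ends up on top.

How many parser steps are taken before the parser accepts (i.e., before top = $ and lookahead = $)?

step 1: stack=$ S  input=d h a d $  — expand S ::= P
step 2: stack=$ P  input=d h a d $  — expand P ::= N B N
step 3: stack=$ N B N  input=d h a d $  — expand N ::= d
step 4: stack=$ N B d  input=d h a d $  — match d
step 5: stack=$ N B  input=h a d $  — expand B ::= h a
step 6: stack=$ N a h  input=h a d $  — match h
step 7: stack=$ N a  input=a d $  — match a
step 8: stack=$ N  input=d $  — expand N ::= d
step 9: stack=$ d  input=d $  — match d
Accept reached after 9 steps.

9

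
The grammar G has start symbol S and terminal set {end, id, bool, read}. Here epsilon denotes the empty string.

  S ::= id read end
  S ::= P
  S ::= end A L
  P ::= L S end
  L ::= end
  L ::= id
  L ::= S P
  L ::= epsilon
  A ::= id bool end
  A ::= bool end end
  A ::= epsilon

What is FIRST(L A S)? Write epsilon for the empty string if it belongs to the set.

{bool, end, id}

FIRST(A): from A::=id bool end we get {id}; from A::=bool end end we get {bool}; from A::=epsilon we get {epsilon}. So FIRST(A) = {epsilon, bool, id}.
FIRST(S): from S::=id read end we get {id}; from S::=P we get {end, id}; from S::=end A L we get {end}. So FIRST(S) = {end, id}.
FIRST(L): from L::=end we get {end}; from L::=id we get {id}; from L::=S P we get {end, id}; from L::=epsilon we get {epsilon}. So FIRST(L) = {epsilon, end, id}.
FIRST(P): from P::=L S end we get {end, id}. So FIRST(P) = {end, id}.
FIRST(L A S): take FIRST of each symbol in turn, carrying on past any symbol whose FIRST contains epsilon; result {bool, end, id}.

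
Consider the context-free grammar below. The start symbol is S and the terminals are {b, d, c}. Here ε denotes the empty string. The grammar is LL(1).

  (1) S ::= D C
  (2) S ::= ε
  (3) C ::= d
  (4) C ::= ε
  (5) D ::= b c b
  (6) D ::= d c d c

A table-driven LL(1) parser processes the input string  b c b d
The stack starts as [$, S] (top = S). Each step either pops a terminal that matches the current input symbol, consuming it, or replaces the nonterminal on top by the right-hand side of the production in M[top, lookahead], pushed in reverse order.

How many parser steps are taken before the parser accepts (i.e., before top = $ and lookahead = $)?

7

step 1: stack=$ S  input=b c b d $  — expand S ::= D C
step 2: stack=$ C D  input=b c b d $  — expand D ::= b c b
step 3: stack=$ C b c b  input=b c b d $  — match b
step 4: stack=$ C b c  input=c b d $  — match c
step 5: stack=$ C b  input=b d $  — match b
step 6: stack=$ C  input=d $  — expand C ::= d
step 7: stack=$ d  input=d $  — match d
Accept reached after 7 steps.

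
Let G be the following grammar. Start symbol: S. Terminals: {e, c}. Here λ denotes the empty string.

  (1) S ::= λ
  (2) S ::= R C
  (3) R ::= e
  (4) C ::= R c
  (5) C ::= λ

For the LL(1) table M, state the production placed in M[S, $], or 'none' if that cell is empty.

S ::= λ

FIRST(R) = {e}
FIRST(S) = {λ, e}  (via R C)
FIRST(C) = {λ, e}  (via R c)
FOLLOW(S) includes $ since S is the start symbol.
FOLLOW(S): S appears on no right-hand side. Thus FOLLOW(S) = {$}.
For S ::= λ: FIRST(λ) = {λ}, so it goes in M[S, t] for t ∈ {}; since λ ∈ FIRST, also for every t ∈ FOLLOW(S) = {$}.
For S ::= R C: FIRST(R C) = {e}, so it goes in M[S, t] for t ∈ {e}.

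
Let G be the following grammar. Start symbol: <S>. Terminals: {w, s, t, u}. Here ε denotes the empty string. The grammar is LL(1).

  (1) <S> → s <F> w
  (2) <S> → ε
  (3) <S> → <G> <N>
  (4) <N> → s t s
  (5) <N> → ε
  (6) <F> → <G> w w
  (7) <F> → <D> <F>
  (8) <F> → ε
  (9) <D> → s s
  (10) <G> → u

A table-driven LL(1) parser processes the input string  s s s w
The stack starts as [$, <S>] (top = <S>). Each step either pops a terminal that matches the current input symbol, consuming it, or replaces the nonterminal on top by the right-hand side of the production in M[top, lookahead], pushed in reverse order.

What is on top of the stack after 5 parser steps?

s

step 1: stack=$ <S>  input=s s s w $  — expand <S> → s <F> w
step 2: stack=$ w <F> s  input=s s s w $  — match s
step 3: stack=$ w <F>  input=s s w $  — expand <F> → <D> <F>
step 4: stack=$ w <F> <D>  input=s s w $  — expand <D> → s s
step 5: stack=$ w <F> s s  input=s s w $  — match s
Stack after step 5: $ w <F> s (top = s).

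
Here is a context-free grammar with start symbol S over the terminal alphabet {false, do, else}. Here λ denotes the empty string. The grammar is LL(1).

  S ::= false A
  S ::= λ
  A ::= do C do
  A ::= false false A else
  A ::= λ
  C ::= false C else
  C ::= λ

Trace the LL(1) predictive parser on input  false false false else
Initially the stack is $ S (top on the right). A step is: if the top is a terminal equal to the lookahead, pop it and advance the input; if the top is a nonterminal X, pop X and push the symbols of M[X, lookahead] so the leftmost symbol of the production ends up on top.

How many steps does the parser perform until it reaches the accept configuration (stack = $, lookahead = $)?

7

step 1: stack=$ S  input=false false false else $  — expand S ::= false A
step 2: stack=$ A false  input=false false false else $  — match false
step 3: stack=$ A  input=false false else $  — expand A ::= false false A else
step 4: stack=$ else A false false  input=false false else $  — match false
step 5: stack=$ else A false  input=false else $  — match false
step 6: stack=$ else A  input=else $  — expand A ::= λ
step 7: stack=$ else  input=else $  — match else
Accept reached after 7 steps.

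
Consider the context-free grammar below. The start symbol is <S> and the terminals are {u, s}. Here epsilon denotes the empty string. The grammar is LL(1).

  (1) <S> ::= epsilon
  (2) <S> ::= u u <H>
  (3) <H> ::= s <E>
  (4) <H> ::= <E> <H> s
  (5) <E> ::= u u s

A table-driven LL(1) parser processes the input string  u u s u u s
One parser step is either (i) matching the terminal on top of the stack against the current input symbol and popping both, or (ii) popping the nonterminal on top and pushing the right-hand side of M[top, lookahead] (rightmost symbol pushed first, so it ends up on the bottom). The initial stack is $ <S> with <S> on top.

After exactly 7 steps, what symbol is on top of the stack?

u

     Stack      Input          Action
  1  $ <S>      u u s u u s $  expand <S> ::= u u <H>
  2  $ <H> u u  u u s u u s $  match u
  3  $ <H> u    u s u u s $    match u
  4  $ <H>      s u u s $      expand <H> ::= s <E>
  5  $ <E> s    s u u s $      match s
  6  $ <E>      u u s $        expand <E> ::= u u s
  7  $ s u u    u u s $        match u
Stack after step 7: $ s u (top = u).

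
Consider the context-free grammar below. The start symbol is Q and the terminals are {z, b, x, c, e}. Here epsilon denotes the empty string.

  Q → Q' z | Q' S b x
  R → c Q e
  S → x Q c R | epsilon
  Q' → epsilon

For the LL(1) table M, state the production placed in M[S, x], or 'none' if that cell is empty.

FIRST(R) = {c}
FIRST(S) = {epsilon, x}
FIRST(Q') = {epsilon}
FIRST(Q) = {b, x, z}  (via Q' z, Q' S b x)
FOLLOW(Q) includes $ since Q is the start symbol.
FOLLOW(S): in Q→Q' S b x, S is followed by b x with FIRST {b}. Thus FOLLOW(S) = {b}.
For S → x Q c R: FIRST(x Q c R) = {x}, so it goes in M[S, t] for t ∈ {x}.
For S → epsilon: FIRST(epsilon) = {epsilon}, so it goes in M[S, t] for t ∈ {}; since epsilon ∈ FIRST, also for every t ∈ FOLLOW(S) = {b}.

S → x Q c R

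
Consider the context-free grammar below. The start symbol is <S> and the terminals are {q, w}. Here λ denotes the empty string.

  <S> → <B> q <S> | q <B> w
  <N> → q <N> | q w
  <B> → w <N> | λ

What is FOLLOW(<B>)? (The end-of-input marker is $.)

{q, w}

FIRST(<N>) = {q}
FIRST(<B>) = {λ, w}
FIRST(<S>) = {q, w}  (via <B> q <S>)
FOLLOW(<S>) includes $ since <S> is the start symbol.
FOLLOW(<S>): in <S>→<B> q <S>, the suffix after <S> is empty (adds nothing new). Thus FOLLOW(<S>) = {$}.
FOLLOW(<B>): in <S>→<B> q <S>, <B> is followed by q <S> with FIRST {q}; in <S>→q <B> w, <B> is followed by w with FIRST {w}. Thus FOLLOW(<B>) = {q, w}.
FOLLOW(<N>): in <N>→q <N>, the suffix after <N> is empty (adds nothing new); in <B>→w <N>, the suffix after <N> is empty, so FOLLOW(<N>) ⊇ FOLLOW(<B>) = {q, w}. Thus FOLLOW(<N>) = {q, w}.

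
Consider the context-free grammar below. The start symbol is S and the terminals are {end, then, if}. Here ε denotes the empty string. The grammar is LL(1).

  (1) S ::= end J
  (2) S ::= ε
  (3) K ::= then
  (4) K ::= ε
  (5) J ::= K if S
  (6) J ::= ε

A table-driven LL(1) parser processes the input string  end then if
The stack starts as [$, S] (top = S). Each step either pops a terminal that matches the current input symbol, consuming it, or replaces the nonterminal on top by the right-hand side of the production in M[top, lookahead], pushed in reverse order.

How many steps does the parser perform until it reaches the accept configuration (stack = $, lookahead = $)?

     Stack        Input          Action
  1  $ S          end then if $  expand S ::= end J
  2  $ J end      end then if $  match end
  3  $ J          then if $      expand J ::= K if S
  4  $ S if K     then if $      expand K ::= then
  5  $ S if then  then if $      match then
  6  $ S if       if $           match if
  7  $ S          $              expand S ::= ε
Accept reached after 7 steps.

7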